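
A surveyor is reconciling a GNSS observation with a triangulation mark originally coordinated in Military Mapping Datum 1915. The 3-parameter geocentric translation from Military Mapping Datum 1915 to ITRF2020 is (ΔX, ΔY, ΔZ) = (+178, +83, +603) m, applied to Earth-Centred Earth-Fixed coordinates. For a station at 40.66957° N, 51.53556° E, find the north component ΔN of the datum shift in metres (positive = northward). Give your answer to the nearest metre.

ΔN = 343 m

At φ = 40.66957°, λ = 51.53556°: sin φ = 0.651696, cos φ = 0.758481, sin λ = 0.782994, cos λ = 0.622029.
ΔN = −sin φ cos λ·ΔX − sin φ sin λ·ΔY + cos φ·ΔZ = −(0.651696)(0.622029)(178) − (0.651696)(0.782994)(83) + (0.758481)(603) = 342.85 m.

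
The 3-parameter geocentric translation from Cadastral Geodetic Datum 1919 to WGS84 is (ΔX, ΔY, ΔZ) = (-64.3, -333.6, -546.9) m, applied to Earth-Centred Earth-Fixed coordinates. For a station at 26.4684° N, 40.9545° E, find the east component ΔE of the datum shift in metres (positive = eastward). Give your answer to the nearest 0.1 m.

The local east axis at (φ, λ) is (−sin λ, cos λ, 0), so ΔE = −sin(40.9545°)·(-64.3) + cos(40.9545°)·(-333.6) = -209.80 m.

ΔE = -209.8 m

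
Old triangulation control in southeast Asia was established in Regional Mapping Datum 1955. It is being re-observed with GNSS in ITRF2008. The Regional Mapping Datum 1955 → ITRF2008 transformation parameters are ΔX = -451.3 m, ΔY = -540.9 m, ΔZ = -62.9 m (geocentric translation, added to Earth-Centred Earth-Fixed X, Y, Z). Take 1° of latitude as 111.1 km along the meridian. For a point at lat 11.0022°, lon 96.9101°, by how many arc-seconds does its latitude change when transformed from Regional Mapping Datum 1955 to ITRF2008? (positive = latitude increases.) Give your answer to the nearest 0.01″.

sin φ = 0.190847, cos φ = 0.981620, sin λ = 0.992736, cos λ = -0.120312.
North component: ΔN = −sin φ cos λ·ΔX − sin φ sin λ·ΔY + cos φ·ΔZ = −(0.190847)(-0.120312)(-451.3) − (0.190847)(0.992736)(-540.9) + (0.981620)(-62.9) = 30.37 m.
1° of latitude spans 111100 m, so Δφ = 30.37 / 111100 × 3600 = 0.984″.

Δφ = 0.98″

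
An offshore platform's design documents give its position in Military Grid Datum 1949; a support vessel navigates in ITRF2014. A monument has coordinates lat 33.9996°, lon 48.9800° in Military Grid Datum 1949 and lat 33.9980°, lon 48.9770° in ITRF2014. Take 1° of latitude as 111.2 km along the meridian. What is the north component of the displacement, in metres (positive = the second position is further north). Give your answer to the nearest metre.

Δφ = 33.9980° − 33.9996° = -0.0016°; Δλ = 48.9770° − 48.9800° = -0.0030°.
ΔN = Δφ × 111200 = -177.9 m; ΔE = Δλ × 111200 × cos(33.9996°) = -0.0030 × 111200 × 0.829041 = -276.6 m.

ΔN = -178 m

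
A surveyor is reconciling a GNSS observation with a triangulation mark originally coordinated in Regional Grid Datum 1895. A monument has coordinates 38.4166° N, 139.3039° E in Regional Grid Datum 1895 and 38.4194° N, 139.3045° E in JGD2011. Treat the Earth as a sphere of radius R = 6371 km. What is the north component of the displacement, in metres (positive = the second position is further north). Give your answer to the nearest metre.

ΔN = 311 m

Δφ = 38.4194° − 38.4166° = +0.0028°; Δλ = 139.3045° − 139.3039° = +0.0006°.
1° along a meridian = πR/180 = 111195 m.
ΔN = Δφ × 111195 = 311.3 m; ΔE = Δλ × 111195 × cos(38.4166°) = +0.0006 × 111195 × 0.783513 = 52.3 m.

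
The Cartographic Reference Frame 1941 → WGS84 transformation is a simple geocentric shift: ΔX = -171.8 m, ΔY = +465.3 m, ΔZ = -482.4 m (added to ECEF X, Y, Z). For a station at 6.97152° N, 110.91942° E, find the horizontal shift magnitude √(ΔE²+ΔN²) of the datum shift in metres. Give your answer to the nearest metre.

539 m

The local east axis at (φ, λ) is (−sin λ, cos λ, 0), so ΔE = −sin(110.91942°)·(-171.8) + cos(110.91942°)·465.3 = -5.66 m.
The local north axis is (−sin φ cos λ, −sin φ sin λ, cos φ), giving ΔN = -7.445 − 52.754 − 478.833 = -539.03 m.
Horizontal magnitude = √(ΔE² + ΔN²) = √((-5.66)² + (-539.03)²) = 539.06 m.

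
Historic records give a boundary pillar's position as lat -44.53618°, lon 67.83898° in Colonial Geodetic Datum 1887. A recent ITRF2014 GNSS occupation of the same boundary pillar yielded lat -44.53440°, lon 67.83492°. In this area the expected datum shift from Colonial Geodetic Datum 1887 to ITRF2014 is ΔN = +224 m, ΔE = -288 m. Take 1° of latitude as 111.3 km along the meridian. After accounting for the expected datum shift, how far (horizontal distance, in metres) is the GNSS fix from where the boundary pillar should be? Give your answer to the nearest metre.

Observed coordinate differences: Δφ = +0.00178°, Δλ = -0.00406°.
Converting to metres (1° lat = 111300 m, cos φ = 0.712808): observed ΔN = 198.1 m, observed ΔE = -322.1 m.
Subtracting the expected shift leaves a residual of 198.1 − (224) = -25.9 m north and -322.1 − (-288) = -34.1 m east.
Residual distance = √((-25.9)² + (-34.1)²) = 42.8 m.

43 m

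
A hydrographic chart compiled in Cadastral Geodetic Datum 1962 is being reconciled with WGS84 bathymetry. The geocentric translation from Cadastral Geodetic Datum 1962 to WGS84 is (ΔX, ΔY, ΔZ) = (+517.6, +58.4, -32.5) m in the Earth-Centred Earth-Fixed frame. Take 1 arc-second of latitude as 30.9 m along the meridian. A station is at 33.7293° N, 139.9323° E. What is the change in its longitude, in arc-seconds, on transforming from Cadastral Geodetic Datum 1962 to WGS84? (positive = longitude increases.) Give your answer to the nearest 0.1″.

sin φ = 0.555270, cos φ = 0.831670, sin λ = 0.643692, cos λ = -0.765284.
East component: ΔE = −sin λ·ΔX + cos λ·ΔY = −(0.643692)(517.6) + (-0.765284)(58.4) = -377.87 m.
1° of latitude spans 3600 × 30.90 = 111240 m; at latitude φ, 1° of longitude spans that × cos φ = 92515.0 m, so Δλ = -377.87 / 92515.0 × 3600 = -14.704″.

Δλ = -14.7″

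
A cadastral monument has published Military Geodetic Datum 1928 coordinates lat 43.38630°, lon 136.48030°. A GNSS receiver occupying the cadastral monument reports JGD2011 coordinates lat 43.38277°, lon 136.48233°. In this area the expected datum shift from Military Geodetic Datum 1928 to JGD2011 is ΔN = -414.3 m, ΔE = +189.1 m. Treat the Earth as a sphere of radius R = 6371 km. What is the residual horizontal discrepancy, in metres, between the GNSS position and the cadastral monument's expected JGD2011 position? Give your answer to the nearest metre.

33 m

Observed coordinate differences: Δφ = -0.00353°, Δλ = +0.00203°.
Converting to metres (1° lat = 111195 m, cos φ = 0.726739): observed ΔN = -392.5 m, observed ΔE = 164.0 m.
Subtracting the expected shift leaves a residual of -392.5 − (-414.3) = 21.8 m north and 164.0 − (189.1) = -25.1 m east.
Residual distance = √(21.8² + (-25.1)²) = 33.2 m.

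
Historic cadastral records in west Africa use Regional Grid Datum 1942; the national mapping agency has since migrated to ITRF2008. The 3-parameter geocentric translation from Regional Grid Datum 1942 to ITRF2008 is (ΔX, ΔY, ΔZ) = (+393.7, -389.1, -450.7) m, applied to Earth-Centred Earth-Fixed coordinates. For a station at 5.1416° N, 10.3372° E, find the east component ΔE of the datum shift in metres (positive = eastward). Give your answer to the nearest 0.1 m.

The local east axis at (φ, λ) is (−sin λ, cos λ, 0), so ΔE = −sin(10.3372°)·393.7 + cos(10.3372°)·(-389.1) = -453.43 m.

ΔE = -453.4 m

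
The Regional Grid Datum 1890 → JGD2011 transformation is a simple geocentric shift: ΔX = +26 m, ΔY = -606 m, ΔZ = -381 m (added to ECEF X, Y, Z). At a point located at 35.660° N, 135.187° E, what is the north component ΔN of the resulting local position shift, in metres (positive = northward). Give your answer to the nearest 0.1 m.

ΔN = -49.8 m

At φ = 35.660°, λ = 135.187°: sin φ = 0.582974, cos φ = 0.812491, sin λ = 0.704795, cos λ = -0.709411.
ΔN = −sin φ cos λ·ΔX − sin φ sin λ·ΔY + cos φ·ΔZ = −(0.582974)(-0.709411)(26) − (0.582974)(0.704795)(-606) + (0.812491)(-381) = -49.81 m.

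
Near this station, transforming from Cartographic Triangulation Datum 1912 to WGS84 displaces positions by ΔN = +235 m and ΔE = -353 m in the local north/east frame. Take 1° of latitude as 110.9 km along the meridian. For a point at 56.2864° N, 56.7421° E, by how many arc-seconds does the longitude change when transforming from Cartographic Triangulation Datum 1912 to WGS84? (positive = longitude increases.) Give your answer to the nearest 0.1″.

Δλ = -20.6″

At latitude 56.2864°, cos φ = 0.555042.
1° of longitude at this latitude = 110.9 × cos φ = 61.55 km, so Δλ = -353.0 / 61554.1 = -0.0057348° = -20.645″.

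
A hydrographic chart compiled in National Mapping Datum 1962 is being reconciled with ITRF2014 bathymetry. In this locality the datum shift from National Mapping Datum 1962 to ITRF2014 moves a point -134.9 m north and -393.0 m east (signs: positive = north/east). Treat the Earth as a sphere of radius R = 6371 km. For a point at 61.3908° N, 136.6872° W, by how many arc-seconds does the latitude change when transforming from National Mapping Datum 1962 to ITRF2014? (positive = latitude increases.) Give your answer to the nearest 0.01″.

Δφ = -4.37″

On a sphere of radius R, 1 rad of latitude = R, so Δφ = ΔN / R = -134.9 / 6371000 = -2.1174e-05 rad = -4.367″.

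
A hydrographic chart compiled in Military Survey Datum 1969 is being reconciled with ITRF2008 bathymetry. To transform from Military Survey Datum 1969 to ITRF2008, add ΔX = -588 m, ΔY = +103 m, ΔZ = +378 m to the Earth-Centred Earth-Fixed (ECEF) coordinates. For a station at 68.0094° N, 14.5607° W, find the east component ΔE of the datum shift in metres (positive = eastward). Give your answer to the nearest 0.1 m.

The local east axis at (φ, λ) is (−sin λ, cos λ, 0), so ΔE = −sin(-14.5607°)·(-588) + cos(-14.5607°)·103 = -48.13 m.

ΔE = -48.1 m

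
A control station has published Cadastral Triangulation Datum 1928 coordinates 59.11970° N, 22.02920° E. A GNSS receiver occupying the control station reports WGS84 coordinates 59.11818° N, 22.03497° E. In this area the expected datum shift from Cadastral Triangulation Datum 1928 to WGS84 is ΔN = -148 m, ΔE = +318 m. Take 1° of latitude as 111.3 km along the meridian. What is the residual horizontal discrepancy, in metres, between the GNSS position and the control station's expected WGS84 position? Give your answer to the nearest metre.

24 m

Observed coordinate differences: Δφ = -0.00152°, Δλ = +0.00577°.
Converting to metres (1° lat = 111300 m, cos φ = 0.513246): observed ΔN = -169.2 m, observed ΔE = 329.6 m.
Subtracting the expected shift leaves a residual of -169.2 − (-148) = -21.2 m north and 329.6 − (318) = 11.6 m east.
Residual distance = √((-21.2)² + 11.6²) = 24.1 m.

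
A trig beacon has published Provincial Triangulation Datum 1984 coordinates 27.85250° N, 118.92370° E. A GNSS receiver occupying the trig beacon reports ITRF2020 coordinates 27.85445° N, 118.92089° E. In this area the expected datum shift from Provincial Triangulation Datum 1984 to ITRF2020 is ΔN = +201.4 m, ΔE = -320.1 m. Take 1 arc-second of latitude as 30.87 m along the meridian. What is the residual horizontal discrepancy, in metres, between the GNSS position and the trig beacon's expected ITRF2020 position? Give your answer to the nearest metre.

47 m

Observed coordinate differences: Δφ = +0.00195°, Δλ = -0.00281°.
Converting to metres (1° lat = 111132 m, cos φ = 0.884153): observed ΔN = 216.7 m, observed ΔE = -276.1 m.
Subtracting the expected shift leaves a residual of 216.7 − (201.4) = 15.3 m north and -276.1 − (-320.1) = 44.0 m east.
Residual distance = √(15.3² + 44.0²) = 46.6 m.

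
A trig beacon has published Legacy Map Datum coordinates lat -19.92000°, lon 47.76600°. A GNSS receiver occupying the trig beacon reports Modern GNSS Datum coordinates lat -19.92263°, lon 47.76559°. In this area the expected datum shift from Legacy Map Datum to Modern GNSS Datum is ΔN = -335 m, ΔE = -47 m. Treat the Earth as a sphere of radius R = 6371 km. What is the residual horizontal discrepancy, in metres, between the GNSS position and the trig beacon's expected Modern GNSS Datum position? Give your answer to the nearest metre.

Observed coordinate differences: Δφ = -0.00263°, Δλ = -0.00041°.
Converting to metres (1° lat = 111195 m, cos φ = 0.940169): observed ΔN = -292.4 m, observed ΔE = -42.9 m.
Subtracting the expected shift leaves a residual of -292.4 − (-335) = 42.6 m north and -42.9 − (-47) = 4.1 m east.
Residual distance = √(42.6² + 4.1²) = 42.8 m.

43 m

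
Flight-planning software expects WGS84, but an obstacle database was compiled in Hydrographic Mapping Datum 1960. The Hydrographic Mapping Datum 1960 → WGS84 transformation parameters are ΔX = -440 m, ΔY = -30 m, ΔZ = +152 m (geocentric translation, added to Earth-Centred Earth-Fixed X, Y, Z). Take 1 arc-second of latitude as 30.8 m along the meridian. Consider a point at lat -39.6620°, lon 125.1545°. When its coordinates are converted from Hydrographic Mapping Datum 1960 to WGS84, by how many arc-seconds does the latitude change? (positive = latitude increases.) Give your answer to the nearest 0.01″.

Δφ = 8.54″

sin φ = -0.638257, cos φ = 0.769823, sin λ = 0.817602, cos λ = -0.575783.
North component: ΔN = −sin φ cos λ·ΔX − sin φ sin λ·ΔY + cos φ·ΔZ = −(-0.638257)(-0.575783)(-440) − (-0.638257)(0.817602)(-30) + (0.769823)(152) = 263.06 m.
1° of latitude spans 3600 × 30.80 = 110880 m, so Δφ = 263.06 / 110880 × 3600 = 8.541″.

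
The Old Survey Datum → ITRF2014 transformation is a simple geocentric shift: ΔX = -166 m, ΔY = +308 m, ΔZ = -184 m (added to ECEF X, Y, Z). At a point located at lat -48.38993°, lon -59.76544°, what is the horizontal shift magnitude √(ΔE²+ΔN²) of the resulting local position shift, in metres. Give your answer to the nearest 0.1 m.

383.8 m

At φ = -48.38993°, λ = -59.76544°: sin φ = -0.747681, cos φ = 0.664058, sin λ = -0.863971, cos λ = 0.503541.
ΔE = −sin λ·ΔX + cos λ·ΔY = −(-0.863971)·(-166) + (0.503541)·(308) = 11.67 m.
ΔN = −sin φ cos λ·ΔX − sin φ sin λ·ΔY + cos φ·ΔZ = −(-0.747681)(0.503541)(-166) − (-0.747681)(-0.863971)(308) + (0.664058)(-184) = -383.64 m.
Horizontal magnitude = √(ΔE² + ΔN²) = √(11.67² + (-383.64)²) = 383.82 m.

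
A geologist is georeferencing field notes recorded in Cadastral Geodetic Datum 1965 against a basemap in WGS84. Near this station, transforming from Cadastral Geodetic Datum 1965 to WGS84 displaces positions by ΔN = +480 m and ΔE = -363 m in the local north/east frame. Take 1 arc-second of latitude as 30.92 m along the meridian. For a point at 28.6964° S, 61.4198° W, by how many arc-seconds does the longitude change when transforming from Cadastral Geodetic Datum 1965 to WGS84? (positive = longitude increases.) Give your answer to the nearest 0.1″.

Δλ = -13.4″

At latitude -28.6964°, cos φ = 0.877176.
1″ of longitude at this latitude = 30.92 × cos φ = 27.1223 m, so Δλ = -363.0 / 27.1223 = -13.384″.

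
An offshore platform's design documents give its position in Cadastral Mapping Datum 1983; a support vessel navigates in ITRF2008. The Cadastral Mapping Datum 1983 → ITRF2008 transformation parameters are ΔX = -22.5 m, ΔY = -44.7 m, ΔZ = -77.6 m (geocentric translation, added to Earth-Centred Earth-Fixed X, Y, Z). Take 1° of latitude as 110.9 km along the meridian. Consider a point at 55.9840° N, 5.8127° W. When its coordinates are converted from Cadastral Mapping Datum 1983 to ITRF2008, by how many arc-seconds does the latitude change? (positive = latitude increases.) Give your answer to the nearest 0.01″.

Δφ = -0.93″

sin φ = 0.828881, cos φ = 0.559424, sin λ = -0.101277, cos λ = 0.994858.
North component: ΔN = −sin φ cos λ·ΔX − sin φ sin λ·ΔY + cos φ·ΔZ = −(0.828881)(0.994858)(-22.5) − (0.828881)(-0.101277)(-44.7) + (0.559424)(-77.6) = -28.61 m.
1° of latitude spans 110900 m, so Δφ = -28.61 / 110900 × 3600 = -0.929″.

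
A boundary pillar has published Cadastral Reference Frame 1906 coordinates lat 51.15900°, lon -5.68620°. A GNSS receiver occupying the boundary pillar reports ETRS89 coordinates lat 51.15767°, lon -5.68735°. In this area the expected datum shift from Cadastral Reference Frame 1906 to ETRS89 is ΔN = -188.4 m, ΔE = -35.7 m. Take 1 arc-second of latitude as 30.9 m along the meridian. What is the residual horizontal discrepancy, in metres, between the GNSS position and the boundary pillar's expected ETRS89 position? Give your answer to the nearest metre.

60 m

Observed coordinate differences: Δφ = -0.00133°, Δλ = -0.00115°.
Converting to metres (1° lat = 111240 m, cos φ = 0.627161): observed ΔN = -147.9 m, observed ΔE = -80.2 m.
Subtracting the expected shift leaves a residual of -147.9 − (-188.4) = 40.5 m north and -80.2 − (-35.7) = -44.5 m east.
Residual distance = √(40.5² + (-44.5)²) = 60.2 m.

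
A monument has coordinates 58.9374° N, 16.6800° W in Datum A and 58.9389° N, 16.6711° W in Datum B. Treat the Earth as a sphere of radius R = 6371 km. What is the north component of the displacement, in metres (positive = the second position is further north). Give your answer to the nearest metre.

ΔN = 167 m

Δφ = 58.9389° − 58.9374° = +0.0015°; Δλ = -16.6711° − -16.6800° = +0.0089°.
1° along a meridian = πR/180 = 111195 m.
ΔN = Δφ × 111195 = 166.8 m; ΔE = Δλ × 111195 × cos(58.9374°) = +0.0089 × 111195 × 0.515974 = 510.6 m.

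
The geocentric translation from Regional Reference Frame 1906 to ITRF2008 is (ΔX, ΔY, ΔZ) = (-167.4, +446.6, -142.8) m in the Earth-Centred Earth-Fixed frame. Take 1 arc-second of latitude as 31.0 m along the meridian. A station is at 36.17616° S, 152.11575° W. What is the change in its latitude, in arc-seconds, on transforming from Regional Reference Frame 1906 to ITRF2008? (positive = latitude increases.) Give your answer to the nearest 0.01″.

Δφ = -4.88″

sin φ = -0.590270, cos φ = 0.807206, sin λ = -0.467687, cos λ = -0.883894.
North component: ΔN = −sin φ cos λ·ΔX − sin φ sin λ·ΔY + cos φ·ΔZ = −(-0.590270)(-0.883894)(-167.4) − (-0.590270)(-0.467687)(446.6) + (0.807206)(-142.8) = -151.22 m.
1° of latitude spans 3600 × 31.00 = 111600 m, so Δφ = -151.22 / 111600 × 3600 = -4.878″.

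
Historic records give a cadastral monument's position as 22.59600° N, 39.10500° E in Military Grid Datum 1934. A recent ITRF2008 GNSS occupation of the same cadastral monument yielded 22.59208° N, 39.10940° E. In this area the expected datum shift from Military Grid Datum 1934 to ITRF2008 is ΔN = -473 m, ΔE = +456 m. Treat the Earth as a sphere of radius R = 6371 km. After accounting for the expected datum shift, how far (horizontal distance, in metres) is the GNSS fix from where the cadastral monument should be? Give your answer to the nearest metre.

Observed coordinate differences: Δφ = -0.00392°, Δλ = +0.00440°.
Converting to metres (1° lat = 111195 m, cos φ = 0.923237): observed ΔN = -435.9 m, observed ΔE = 451.7 m.
Subtracting the expected shift leaves a residual of -435.9 − (-473) = 37.1 m north and 451.7 − (456) = -4.3 m east.
Residual distance = √(37.1² + (-4.3)²) = 37.4 m.

37 m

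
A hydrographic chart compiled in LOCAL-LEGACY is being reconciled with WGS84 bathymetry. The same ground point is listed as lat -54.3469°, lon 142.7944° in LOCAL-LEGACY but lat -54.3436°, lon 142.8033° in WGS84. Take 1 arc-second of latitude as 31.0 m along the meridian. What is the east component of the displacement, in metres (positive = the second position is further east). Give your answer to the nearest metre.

Δφ = -54.3436° − -54.3469° = +0.0033°; Δλ = 142.8033° − 142.7944° = +0.0089°.
1° of latitude = 3600 × 31.00 = 111600 m.
ΔN = Δφ × 111600 = 368.3 m; ΔE = Δλ × 111600 × cos(-54.3469°) = +0.0089 × 111600 × 0.582876 = 578.9 m.

ΔE = 579 m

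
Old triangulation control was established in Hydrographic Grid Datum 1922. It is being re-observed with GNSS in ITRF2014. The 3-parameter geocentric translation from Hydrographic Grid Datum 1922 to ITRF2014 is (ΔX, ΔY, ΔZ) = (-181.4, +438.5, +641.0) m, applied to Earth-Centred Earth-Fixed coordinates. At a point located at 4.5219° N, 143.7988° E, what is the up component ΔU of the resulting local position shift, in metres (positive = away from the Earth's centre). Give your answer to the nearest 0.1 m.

At φ = 4.5219°, λ = 143.7988°: sin φ = 0.078840, cos φ = 0.996887, sin λ = 0.590623, cos λ = -0.806948.
ΔU = cos φ cos λ·ΔX + cos φ sin λ·ΔY + sin φ·ΔZ = (0.996887)(-0.806948)(-181.4) + (0.996887)(0.590623)(438.5) + (0.078840)(641.0) = 454.64 m.

ΔU = 454.6 m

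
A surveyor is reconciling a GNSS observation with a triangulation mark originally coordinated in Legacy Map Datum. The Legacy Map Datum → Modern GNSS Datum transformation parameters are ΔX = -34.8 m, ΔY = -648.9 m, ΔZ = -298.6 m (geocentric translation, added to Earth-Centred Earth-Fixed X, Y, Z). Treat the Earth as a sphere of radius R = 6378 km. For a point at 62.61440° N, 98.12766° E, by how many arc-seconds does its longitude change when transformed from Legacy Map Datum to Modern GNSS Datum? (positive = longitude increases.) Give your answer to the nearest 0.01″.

sin φ = 0.887931, cos φ = 0.459977, sin λ = 0.989956, cos λ = -0.141379.
East component: ΔE = −sin λ·ΔX + cos λ·ΔY = −(0.989956)(-34.8) + (-0.141379)(-648.9) = 126.19 m.
1° of latitude spans πR/180 = 111317 m; at latitude φ, 1° of longitude spans that × cos φ = 51203.3 m, so Δλ = 126.19 / 51203.3 × 3600 = 8.872″.

Δλ = 8.87″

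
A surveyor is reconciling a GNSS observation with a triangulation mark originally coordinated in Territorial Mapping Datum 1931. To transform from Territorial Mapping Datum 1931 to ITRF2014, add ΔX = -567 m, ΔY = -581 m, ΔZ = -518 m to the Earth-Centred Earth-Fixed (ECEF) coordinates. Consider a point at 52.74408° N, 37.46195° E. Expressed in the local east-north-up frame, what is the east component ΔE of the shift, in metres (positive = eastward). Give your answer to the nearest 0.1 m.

ΔE = -116.3 m

At φ = 52.74408°, λ = 37.46195°: sin φ = 0.795939, cos φ = 0.605376, sin λ = 0.608234, cos λ = 0.793757.
ΔE = −sin λ·ΔX + cos λ·ΔY = −(0.608234)·(-567) + (0.793757)·(-581) = -116.30 m.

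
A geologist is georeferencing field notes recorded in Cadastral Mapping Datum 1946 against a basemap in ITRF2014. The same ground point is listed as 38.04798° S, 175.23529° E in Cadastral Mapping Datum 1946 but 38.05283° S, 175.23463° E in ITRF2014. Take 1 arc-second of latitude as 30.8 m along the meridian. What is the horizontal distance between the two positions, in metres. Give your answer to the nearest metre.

Δφ = -38.05283° − -38.04798° = -0.00485°; Δλ = 175.23463° − 175.23529° = -0.00066°.
1° of latitude = 3600 × 30.80 = 110880 m.
ΔN = Δφ × 110880 = -537.8 m; ΔE = Δλ × 110880 × cos(-38.04798°) = -0.00066 × 110880 × 0.787495 = -57.6 m.
Distance = √(ΔE² + ΔN²) = √((-57.6)² + (-537.8)²) = 540.8 m.

541 m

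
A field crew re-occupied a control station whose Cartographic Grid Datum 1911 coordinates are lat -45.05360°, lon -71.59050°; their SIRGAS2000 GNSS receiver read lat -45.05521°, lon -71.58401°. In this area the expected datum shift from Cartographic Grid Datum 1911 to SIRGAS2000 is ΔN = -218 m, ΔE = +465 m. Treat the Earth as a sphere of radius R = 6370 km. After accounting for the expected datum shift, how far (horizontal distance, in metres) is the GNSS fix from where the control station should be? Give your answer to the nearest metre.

Observed coordinate differences: Δφ = -0.00161°, Δλ = +0.00649°.
Converting to metres (1° lat = 111177 m, cos φ = 0.706445): observed ΔN = -179.0 m, observed ΔE = 509.7 m.
Subtracting the expected shift leaves a residual of -179.0 − (-218) = 39.0 m north and 509.7 − (465) = 44.7 m east.
Residual distance = √(39.0² + 44.7²) = 59.3 m.

59 m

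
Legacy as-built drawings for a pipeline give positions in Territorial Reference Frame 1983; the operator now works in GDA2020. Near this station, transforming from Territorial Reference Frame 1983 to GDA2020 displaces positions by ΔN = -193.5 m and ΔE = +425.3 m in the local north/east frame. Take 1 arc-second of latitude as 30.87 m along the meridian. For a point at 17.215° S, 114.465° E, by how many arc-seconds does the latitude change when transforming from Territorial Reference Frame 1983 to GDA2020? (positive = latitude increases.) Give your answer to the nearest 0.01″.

1″ of latitude = 30.87 m, so Δφ = -193.5 / 30.87 = -6.268″.

Δφ = -6.27″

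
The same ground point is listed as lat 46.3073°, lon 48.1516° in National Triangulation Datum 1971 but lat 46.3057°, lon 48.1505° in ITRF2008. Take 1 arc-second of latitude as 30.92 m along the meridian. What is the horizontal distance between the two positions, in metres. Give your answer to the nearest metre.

197 m

Δφ = 46.3057° − 46.3073° = -0.0016°; Δλ = 48.1505° − 48.1516° = -0.0011°.
1° of latitude = 3600 × 30.92 = 111312 m.
ΔN = Δφ × 111312 = -178.1 m; ΔE = Δλ × 111312 × cos(46.3073°) = -0.0011 × 111312 × 0.690790 = -84.6 m.
Distance = √(ΔE² + ΔN²) = √((-84.6)² + (-178.1)²) = 197.2 m.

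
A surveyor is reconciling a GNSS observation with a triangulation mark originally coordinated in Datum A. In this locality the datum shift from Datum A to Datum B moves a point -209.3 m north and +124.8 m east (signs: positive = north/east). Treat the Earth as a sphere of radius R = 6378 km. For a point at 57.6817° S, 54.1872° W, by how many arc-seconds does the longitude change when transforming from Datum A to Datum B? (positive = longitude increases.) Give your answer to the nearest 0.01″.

Δλ = 7.55″

At latitude -57.6817°, cos φ = 0.534622.
One radian of longitude at latitude φ spans R cos φ, so Δλ = ΔE / (R cos φ) = 124.8 / (6378000 × 0.534622) = 3.6600e-05 rad = 7.549″.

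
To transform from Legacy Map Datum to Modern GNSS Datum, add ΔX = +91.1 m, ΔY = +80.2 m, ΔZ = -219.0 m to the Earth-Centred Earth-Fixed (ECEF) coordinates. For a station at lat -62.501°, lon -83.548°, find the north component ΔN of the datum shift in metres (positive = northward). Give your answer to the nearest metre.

At φ = -62.501°, λ = -83.548°: sin φ = -0.887019, cos φ = 0.461733, sin λ = -0.993666, cos λ = 0.112371.
ΔN = −sin φ cos λ·ΔX − sin φ sin λ·ΔY + cos φ·ΔZ = −(-0.887019)(0.112371)(91.1) − (-0.887019)(-0.993666)(80.2) + (0.461733)(-219.0) = -162.73 m.

ΔN = -163 m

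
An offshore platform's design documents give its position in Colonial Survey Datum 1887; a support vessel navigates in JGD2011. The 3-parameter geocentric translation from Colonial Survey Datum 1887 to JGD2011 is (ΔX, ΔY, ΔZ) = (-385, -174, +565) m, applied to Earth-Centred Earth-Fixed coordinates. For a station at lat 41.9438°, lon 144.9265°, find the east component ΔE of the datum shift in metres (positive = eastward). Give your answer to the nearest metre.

The local east axis at (φ, λ) is (−sin λ, cos λ, 0), so ΔE = −sin(144.9265°)·(-385) + cos(144.9265°)·(-174) = 363.64 m.

ΔE = 364 m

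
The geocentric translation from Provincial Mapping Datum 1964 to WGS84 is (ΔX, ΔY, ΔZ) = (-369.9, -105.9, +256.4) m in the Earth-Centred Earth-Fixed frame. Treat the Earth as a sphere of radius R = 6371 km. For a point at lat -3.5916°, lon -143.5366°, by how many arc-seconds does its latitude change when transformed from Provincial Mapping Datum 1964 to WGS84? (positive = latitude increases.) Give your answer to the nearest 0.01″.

sin φ = -0.062644, cos φ = 0.998036, sin λ = -0.594309, cos λ = -0.804237.
North component: ΔN = −sin φ cos λ·ΔX − sin φ sin λ·ΔY + cos φ·ΔZ = −(-0.062644)(-0.804237)(-369.9) − (-0.062644)(-0.594309)(-105.9) + (0.998036)(256.4) = 278.47 m.
1° of latitude spans πR/180 = 111195 m, so Δφ = 278.47 / 111195 × 3600 = 9.016″.

Δφ = 9.02″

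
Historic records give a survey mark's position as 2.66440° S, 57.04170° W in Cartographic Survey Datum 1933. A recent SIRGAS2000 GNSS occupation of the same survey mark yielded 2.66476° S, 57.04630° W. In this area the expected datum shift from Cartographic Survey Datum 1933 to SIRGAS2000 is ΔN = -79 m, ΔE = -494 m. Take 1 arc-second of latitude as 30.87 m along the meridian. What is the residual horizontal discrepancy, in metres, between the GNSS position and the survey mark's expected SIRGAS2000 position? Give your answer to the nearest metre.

Observed coordinate differences: Δφ = -0.00036°, Δλ = -0.00460°.
Converting to metres (1° lat = 111132 m, cos φ = 0.998919): observed ΔN = -40.0 m, observed ΔE = -510.7 m.
Subtracting the expected shift leaves a residual of -40.0 − (-79) = 39.0 m north and -510.7 − (-494) = -16.7 m east.
Residual distance = √(39.0² + (-16.7)²) = 42.4 m.

42 m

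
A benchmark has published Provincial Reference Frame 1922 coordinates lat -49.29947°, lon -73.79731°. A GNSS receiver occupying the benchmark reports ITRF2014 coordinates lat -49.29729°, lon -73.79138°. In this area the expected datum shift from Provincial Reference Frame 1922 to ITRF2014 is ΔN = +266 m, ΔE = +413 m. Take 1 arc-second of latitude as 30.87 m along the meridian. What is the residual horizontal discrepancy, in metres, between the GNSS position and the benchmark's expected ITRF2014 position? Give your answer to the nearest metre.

29 m

Observed coordinate differences: Δφ = +0.00218°, Δλ = +0.00593°.
Converting to metres (1° lat = 111132 m, cos φ = 0.652105): observed ΔN = 242.3 m, observed ΔE = 429.7 m.
Subtracting the expected shift leaves a residual of 242.3 − (266) = -23.7 m north and 429.7 − (413) = 16.7 m east.
Residual distance = √((-23.7)² + 16.7²) = 29.0 m.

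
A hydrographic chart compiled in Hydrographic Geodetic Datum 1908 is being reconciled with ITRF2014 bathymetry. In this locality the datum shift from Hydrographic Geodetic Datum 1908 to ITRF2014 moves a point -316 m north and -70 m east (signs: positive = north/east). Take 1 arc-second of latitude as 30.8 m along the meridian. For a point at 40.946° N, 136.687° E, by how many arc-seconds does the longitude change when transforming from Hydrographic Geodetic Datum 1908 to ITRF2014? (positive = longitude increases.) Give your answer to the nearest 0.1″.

At latitude 40.946°, cos φ = 0.755328.
1″ of longitude at this latitude = 30.80 × cos φ = 23.2641 m, so Δλ = -70.0 / 23.2641 = -3.009″.

Δλ = -3.0″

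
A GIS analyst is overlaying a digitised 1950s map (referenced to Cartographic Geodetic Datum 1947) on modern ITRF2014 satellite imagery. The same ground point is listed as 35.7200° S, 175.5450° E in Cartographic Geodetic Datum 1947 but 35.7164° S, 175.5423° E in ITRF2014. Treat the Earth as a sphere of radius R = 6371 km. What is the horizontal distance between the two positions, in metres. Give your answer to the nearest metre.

469 m

Δφ = -35.7164° − -35.7200° = +0.0036°; Δλ = 175.5423° − 175.5450° = -0.0027°.
1° along a meridian = πR/180 = 111195 m.
ΔN = Δφ × 111195 = 400.3 m; ΔE = Δλ × 111195 × cos(-35.7200°) = -0.0027 × 111195 × 0.811880 = -243.7 m.
Distance = √(ΔE² + ΔN²) = √((-243.7)² + 400.3²) = 468.7 m.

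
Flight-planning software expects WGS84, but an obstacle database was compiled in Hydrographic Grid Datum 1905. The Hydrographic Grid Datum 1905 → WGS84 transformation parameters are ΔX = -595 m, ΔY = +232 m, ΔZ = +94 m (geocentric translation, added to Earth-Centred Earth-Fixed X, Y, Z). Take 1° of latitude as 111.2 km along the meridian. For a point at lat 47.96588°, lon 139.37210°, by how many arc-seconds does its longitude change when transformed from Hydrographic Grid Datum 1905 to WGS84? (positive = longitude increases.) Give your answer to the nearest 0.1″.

sin φ = 0.742746, cos φ = 0.669573, sin λ = 0.651144, cos λ = -0.758954.
East component: ΔE = −sin λ·ΔX + cos λ·ΔY = −(0.651144)(-595) + (-0.758954)(232) = 211.35 m.
1° of latitude spans 111200 m; at latitude φ, 1° of longitude spans that × cos φ = 74456.5 m, so Δλ = 211.35 / 74456.5 × 3600 = 10.219″.

Δλ = 10.2″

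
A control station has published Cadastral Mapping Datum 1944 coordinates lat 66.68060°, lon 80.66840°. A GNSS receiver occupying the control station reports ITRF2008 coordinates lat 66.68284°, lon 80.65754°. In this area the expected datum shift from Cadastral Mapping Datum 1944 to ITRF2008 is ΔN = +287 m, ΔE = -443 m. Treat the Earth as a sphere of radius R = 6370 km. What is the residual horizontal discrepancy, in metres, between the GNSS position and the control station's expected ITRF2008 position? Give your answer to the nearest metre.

Observed coordinate differences: Δφ = +0.00224°, Δλ = -0.01086°.
Converting to metres (1° lat = 111177 m, cos φ = 0.395856): observed ΔN = 249.0 m, observed ΔE = -478.0 m.
Subtracting the expected shift leaves a residual of 249.0 − (287) = -38.0 m north and -478.0 − (-443) = -35.0 m east.
Residual distance = √((-38.0)² + (-35.0)²) = 51.6 m.

52 m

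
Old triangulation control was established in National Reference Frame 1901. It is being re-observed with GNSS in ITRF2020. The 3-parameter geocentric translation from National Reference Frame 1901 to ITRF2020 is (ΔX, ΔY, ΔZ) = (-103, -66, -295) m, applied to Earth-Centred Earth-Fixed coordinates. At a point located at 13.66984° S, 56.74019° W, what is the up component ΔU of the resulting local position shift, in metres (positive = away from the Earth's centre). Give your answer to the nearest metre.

ΔU = 68 m

The local up (radial) axis is (cos φ cos λ, cos φ sin λ, sin φ), giving ΔU = -54.889 + 53.625 + 69.716 = 68.45 m.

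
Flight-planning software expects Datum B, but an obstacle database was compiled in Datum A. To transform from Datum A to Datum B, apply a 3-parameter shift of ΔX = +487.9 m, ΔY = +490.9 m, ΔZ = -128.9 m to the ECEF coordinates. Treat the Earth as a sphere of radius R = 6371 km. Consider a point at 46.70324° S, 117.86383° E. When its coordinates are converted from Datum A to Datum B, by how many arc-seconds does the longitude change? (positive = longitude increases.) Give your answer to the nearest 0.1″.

sin φ = -0.727812, cos φ = 0.685777, sin λ = 0.884061, cos λ = -0.467372.
East component: ΔE = −sin λ·ΔX + cos λ·ΔY = −(0.884061)(487.9) + (-0.467372)(490.9) = -660.77 m.
1° of latitude spans πR/180 = 111195 m; at latitude φ, 1° of longitude spans that × cos φ = 76254.9 m, so Δλ = -660.77 / 76254.9 × 3600 = -31.195″.

Δλ = -31.2″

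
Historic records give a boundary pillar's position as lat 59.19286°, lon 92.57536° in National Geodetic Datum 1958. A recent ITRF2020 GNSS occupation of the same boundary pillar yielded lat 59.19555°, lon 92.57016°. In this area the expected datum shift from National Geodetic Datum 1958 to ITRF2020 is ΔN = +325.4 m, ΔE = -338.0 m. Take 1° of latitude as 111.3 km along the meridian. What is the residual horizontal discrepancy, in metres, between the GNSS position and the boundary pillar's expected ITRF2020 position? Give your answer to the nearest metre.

49 m

Observed coordinate differences: Δφ = +0.00269°, Δλ = -0.00520°.
Converting to metres (1° lat = 111300 m, cos φ = 0.512150): observed ΔN = 299.4 m, observed ΔE = -296.4 m.
Subtracting the expected shift leaves a residual of 299.4 − (325.4) = -26.0 m north and -296.4 − (-338.0) = 41.6 m east.
Residual distance = √((-26.0)² + 41.6²) = 49.0 m.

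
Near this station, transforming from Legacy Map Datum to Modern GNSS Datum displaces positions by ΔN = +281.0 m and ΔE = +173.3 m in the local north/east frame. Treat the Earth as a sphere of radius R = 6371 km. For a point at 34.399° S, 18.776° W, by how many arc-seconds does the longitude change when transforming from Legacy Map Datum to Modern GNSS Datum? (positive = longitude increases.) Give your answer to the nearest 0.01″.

At latitude -34.399°, cos φ = 0.825123.
One radian of longitude at latitude φ spans R cos φ, so Δλ = ΔE / (R cos φ) = 173.3 / (6371000 × 0.825123) = 3.2966e-05 rad = 6.800″.

Δλ = 6.80″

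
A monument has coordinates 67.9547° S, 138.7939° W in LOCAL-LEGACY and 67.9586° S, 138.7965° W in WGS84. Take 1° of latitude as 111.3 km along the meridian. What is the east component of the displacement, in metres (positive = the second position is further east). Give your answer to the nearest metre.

Δφ = -67.9586° − -67.9547° = -0.0039°; Δλ = -138.7965° − -138.7939° = -0.0026°.
ΔN = Δφ × 111300 = -434.1 m; ΔE = Δλ × 111300 × cos(-67.9547°) = -0.0026 × 111300 × 0.375340 = -108.6 m.

ΔE = -109 m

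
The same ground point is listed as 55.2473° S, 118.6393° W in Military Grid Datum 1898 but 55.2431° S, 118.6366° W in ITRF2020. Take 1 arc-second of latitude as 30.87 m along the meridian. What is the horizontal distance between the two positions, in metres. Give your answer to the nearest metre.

497 m

Δφ = -55.2431° − -55.2473° = +0.0042°; Δλ = -118.6366° − -118.6393° = +0.0027°.
1° of latitude = 3600 × 30.87 = 111132 m.
ΔN = Δφ × 111132 = 466.8 m; ΔE = Δλ × 111132 × cos(-55.2473°) = +0.0027 × 111132 × 0.570035 = 171.0 m.
Distance = √(ΔE² + ΔN²) = √(171.0² + 466.8²) = 497.1 m.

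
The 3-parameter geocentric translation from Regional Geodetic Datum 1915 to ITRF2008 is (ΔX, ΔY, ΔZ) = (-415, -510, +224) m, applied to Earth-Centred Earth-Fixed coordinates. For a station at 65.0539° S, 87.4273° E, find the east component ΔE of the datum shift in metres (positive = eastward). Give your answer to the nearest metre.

At φ = -65.0539°, λ = 87.4273°: sin φ = -0.906705, cos φ = 0.421765, sin λ = 0.998992, cos λ = 0.044887.
ΔE = −sin λ·ΔX + cos λ·ΔY = −(0.998992)·(-415) + (0.044887)·(-510) = 391.69 m.

ΔE = 392 m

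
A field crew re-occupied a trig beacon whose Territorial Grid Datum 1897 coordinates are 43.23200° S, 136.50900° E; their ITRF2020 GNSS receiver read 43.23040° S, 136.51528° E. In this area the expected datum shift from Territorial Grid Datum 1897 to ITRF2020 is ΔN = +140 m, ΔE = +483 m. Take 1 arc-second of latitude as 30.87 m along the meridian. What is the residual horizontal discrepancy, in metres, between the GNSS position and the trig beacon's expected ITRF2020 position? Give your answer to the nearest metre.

Observed coordinate differences: Δφ = +0.00160°, Δλ = +0.00628°.
Converting to metres (1° lat = 111132 m, cos φ = 0.728586): observed ΔN = 177.8 m, observed ΔE = 508.5 m.
Subtracting the expected shift leaves a residual of 177.8 − (140) = 37.8 m north and 508.5 − (483) = 25.5 m east.
Residual distance = √(37.8² + 25.5²) = 45.6 m.

46 m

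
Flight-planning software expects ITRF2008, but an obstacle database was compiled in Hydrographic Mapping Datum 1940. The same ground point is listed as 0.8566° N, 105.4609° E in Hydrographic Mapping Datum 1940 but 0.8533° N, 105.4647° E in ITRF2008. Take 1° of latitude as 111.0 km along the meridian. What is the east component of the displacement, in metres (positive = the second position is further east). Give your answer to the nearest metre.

ΔE = 422 m

Δφ = 0.8533° − 0.8566° = -0.0033°; Δλ = 105.4647° − 105.4609° = +0.0038°.
ΔN = Δφ × 111000 = -366.3 m; ΔE = Δλ × 111000 × cos(0.8566°) = +0.0038 × 111000 × 0.999888 = 421.8 m.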